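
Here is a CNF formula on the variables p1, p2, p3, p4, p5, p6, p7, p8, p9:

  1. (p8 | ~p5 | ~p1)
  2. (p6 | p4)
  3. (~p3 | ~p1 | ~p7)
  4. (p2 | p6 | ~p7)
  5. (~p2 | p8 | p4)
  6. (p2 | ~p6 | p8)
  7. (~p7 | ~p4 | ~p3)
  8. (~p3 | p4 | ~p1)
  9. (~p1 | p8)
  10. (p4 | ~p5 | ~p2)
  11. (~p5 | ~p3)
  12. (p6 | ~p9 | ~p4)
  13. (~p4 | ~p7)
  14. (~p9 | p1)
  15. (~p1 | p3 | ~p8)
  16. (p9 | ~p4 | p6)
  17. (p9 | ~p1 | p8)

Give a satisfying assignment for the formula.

p5 occurs only negated in the remaining clauses — set p5 = False.
p7 occurs only negated in the remaining clauses — set p7 = False.
Try p1 = False.
  then p9 is forced to False.
Set p2 = False and propagate.
Set p4 = True and propagate.
  then p6 is forced to True.
  then p8 is forced to True.
p3 is now unconstrained; take p3 = True.

p1=False, p2=False, p3=True, p4=True, p5=False, p6=True, p7=False, p8=True, p9=False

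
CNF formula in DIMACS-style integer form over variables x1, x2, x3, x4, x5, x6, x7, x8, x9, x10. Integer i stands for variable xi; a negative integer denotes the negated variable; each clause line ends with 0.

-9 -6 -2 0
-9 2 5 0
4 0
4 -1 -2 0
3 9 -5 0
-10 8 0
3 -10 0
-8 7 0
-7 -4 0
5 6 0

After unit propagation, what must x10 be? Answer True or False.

False

Unit clause (x4) sets x4 = True.
(~x4 \/ ~x7): since x4 = True, the clause reduces to (~x7). x7 = False.
In (~x8 \/ x7), x7 is now false; ~x8 must hold, so x8 = False.
From (x8 \/ ~x10) and x8 = False: x10 = False.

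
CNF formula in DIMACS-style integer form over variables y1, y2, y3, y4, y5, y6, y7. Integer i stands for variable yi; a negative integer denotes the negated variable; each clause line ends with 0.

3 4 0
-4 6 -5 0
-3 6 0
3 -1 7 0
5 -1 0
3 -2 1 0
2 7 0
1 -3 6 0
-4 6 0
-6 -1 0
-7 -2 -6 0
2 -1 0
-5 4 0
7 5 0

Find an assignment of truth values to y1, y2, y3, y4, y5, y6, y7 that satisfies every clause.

y1=False, y2=False, y3=True, y4=True, y5=False, y6=True, y7=True

Check each clause:
  1. {y4, y3} — y3 is true.
  2. {y6, ¬y5, ¬y4} — ¬y5 is true.
  3. {¬y3, y6} — y6 is true.
  4. {y3, y7, ¬y1} — y3 is true.
  5. {¬y1, y5} — ¬y1 is true.
  6. {y1, ¬y2, y3} — y3 is true.
  7. {y7, y2} — y7 is true.
  8. {¬y3, y6, y1} — y6 is true.
  9. {y6, ¬y4} — y6 is true.
  10. {¬y1, ¬y6} — ¬y1 is true.
  11. {¬y6, ¬y2, ¬y7} — ¬y2 is true.
  12. {y2, ¬y1} — ¬y1 is true.
  13. {y4, ¬y5} — ¬y5 is true.
  14. {y7, y5} — y7 is true.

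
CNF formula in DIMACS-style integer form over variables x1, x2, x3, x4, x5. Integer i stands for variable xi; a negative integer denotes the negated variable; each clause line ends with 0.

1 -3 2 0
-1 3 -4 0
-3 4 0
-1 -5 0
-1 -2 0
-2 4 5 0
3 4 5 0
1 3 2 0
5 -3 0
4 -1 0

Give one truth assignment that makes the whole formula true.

x1=F  x2=T  x3=F  x4=F  x5=T

Check each clause:
  1. {x2, ¬x3, x1} — x2 is true.
  2. {x3, ¬x1, ¬x4} — ¬x4 is true.
  3. {x4, ¬x3} — ¬x3 is true.
  4. {¬x5, ¬x1} — ¬x1 is true.
  5. {¬x2, ¬x1} — ¬x1 is true.
  6. {¬x2, x5, x4} — x5 is true.
  7. {x3, x5, x4} — x5 is true.
  8. {x3, x2, x1} — x2 is true.
  9. {x5, ¬x3} — x5 is true.
  10. {¬x1, x4} — ¬x1 is true.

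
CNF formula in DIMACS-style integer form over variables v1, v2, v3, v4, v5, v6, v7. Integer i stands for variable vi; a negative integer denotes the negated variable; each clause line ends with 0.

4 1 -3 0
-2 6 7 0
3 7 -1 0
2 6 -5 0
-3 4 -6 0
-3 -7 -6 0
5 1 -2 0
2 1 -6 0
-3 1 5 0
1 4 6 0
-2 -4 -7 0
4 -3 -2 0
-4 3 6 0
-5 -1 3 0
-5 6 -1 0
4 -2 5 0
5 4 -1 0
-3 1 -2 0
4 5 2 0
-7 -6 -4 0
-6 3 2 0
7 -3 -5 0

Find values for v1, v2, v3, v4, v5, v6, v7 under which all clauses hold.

v1 = 1, v2 = 0, v3 = 1, v4 = 1, v5 = 0, v6 = 1, v7 = 0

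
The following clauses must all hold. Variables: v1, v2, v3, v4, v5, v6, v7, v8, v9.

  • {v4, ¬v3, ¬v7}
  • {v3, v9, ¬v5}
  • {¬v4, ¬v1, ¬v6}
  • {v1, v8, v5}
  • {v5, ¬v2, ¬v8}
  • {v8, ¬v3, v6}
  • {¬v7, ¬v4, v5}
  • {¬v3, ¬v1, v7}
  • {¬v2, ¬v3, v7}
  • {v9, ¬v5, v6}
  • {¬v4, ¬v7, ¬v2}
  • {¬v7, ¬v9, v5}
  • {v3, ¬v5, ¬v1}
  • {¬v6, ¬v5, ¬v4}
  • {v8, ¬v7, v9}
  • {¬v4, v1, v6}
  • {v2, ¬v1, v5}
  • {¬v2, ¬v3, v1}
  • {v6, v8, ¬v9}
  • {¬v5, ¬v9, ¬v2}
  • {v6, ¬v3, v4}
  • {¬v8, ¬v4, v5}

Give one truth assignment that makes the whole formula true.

Branch on v1: take v1 = True.
The remaining clauses are satisfied by v2 = True, v3 = False, v4 = False, v5 = False, v6 = False, v7 = False, v8 = False, v9 = False.

v1 = 1  v2 = 1  v3 = 0  v4 = 0  v5 = 0  v6 = 0  v7 = 0  v8 = 0  v9 = 0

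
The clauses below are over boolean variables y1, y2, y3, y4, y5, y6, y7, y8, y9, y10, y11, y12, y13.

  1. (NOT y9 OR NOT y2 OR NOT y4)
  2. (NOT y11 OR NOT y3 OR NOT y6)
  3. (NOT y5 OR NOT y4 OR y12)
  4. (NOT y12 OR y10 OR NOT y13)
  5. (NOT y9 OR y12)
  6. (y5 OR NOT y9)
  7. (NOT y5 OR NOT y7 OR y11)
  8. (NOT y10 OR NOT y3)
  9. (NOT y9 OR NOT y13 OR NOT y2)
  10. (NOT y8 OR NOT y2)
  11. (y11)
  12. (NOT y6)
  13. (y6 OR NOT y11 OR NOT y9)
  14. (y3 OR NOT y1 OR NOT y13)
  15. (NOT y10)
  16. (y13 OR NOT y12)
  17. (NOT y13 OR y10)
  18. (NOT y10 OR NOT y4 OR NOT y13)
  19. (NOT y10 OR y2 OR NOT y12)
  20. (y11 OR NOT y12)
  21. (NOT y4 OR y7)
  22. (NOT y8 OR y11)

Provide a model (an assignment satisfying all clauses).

Unit propagation: (y11) forces y11 = True.
(NOT y6) is a unit clause, so y6 = False.
Unit propagation: (NOT y9) forces y9 = False.
(NOT y10) is a unit clause, so y10 = False.
The clause (NOT y13) is unit: y13 must be False.
The clause (NOT y12) is unit: y12 must be False.
y2 occurs only negated in the remaining clauses — set y2 = False.
Pure literal: y4 appears only negated; assign y4 = False.
y1, y3, y5, y7, y8 are now unconstrained; take y1 = False, y3 = True, y5 = True, y7 = False, y8 = True.
Every clause has at least one true literal under this assignment.
Check each clause:
  1. (NOT y2 OR NOT y9 OR NOT y4) — NOT y4 is true.
  2. (NOT y6 OR NOT y3 OR NOT y11) — NOT y6 is true.
  3. (y12 OR NOT y5 OR NOT y4) — NOT y4 is true.
  4. (NOT y13 OR y10 OR NOT y12) — NOT y13 is true.
  5. (y12 OR NOT y9) — NOT y9 is true.
  6. (y5 OR NOT y9) — y5 is true.
  7. (NOT y7 OR NOT y5 OR y11) — NOT y7 is true.
  8. (NOT y10 OR NOT y3) — NOT y10 is true.
  9. (NOT y9 OR NOT y13 OR NOT y2) — NOT y13 is true.
  10. (NOT y2 OR NOT y8) — NOT y2 is true.
  11. (y11) — y11 is true.
  12. (NOT y6) — NOT y6 is true.
  13. (y6 OR NOT y9 OR NOT y11) — NOT y9 is true.
  14. (NOT y13 OR y3 OR NOT y1) — y3 is true.
  15. (NOT y10) — NOT y10 is true.
  16. (y13 OR NOT y12) — NOT y12 is true.
  17. (NOT y13 OR y10) — NOT y13 is true.
  18. (NOT y10 OR NOT y13 OR NOT y4) — NOT y13 is true.
  19. (y2 OR NOT y10 OR NOT y12) — NOT y12 is true.
  20. (y11 OR NOT y12) — y11 is true.
  21. (NOT y4 OR y7) — NOT y4 is true.
  22. (y11 OR NOT y8) — y11 is true.

y1=False, y2=False, y3=True, y4=False, y5=True, y6=False, y7=False, y8=True, y9=False, y10=False, y11=True, y12=False, y13=False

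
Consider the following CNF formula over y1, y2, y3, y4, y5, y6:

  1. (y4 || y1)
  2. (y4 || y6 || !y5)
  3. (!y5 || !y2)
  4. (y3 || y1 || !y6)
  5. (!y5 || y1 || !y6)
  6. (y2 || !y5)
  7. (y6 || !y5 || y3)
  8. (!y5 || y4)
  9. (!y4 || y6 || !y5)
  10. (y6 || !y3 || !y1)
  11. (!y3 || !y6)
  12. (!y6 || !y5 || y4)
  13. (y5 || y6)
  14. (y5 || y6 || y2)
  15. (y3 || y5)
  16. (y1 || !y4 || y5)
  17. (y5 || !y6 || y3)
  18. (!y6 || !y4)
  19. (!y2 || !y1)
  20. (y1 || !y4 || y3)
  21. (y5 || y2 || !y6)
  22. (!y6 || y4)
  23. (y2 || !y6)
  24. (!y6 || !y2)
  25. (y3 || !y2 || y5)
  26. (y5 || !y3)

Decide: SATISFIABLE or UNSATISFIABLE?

y5 = True:
  propagation gives y2=False; an empty clause results — contradiction.
y5 = False:
  propagation gives y6=True, y3=False; an empty clause results — contradiction.
Every branch closes, so no satisfying assignment exists.

UNSATISFIABLE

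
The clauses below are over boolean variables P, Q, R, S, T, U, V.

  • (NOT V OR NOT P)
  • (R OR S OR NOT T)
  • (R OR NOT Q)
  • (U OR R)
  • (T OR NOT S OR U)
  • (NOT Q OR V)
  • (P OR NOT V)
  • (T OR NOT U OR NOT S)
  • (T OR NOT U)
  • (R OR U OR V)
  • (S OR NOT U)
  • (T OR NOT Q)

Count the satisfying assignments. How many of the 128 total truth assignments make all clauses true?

10

Case analysis on U and T:
  U=T, T=T: remaining (P,Q,R,S,V) ∈ {(F,F,F,T,F); (F,F,T,T,F); (T,F,F,T,F); (T,F,T,T,F)} — 4.
  U=T, T=F: a clause becomes empty — 0.
  U=F, T=T: remaining (P,Q,R,S,V) ∈ {(F,F,T,F,F); (F,F,T,T,F); (T,F,T,F,F); (T,F,T,T,F)} — 4.
  U=F, T=F: remaining (P,Q,R,S,V) ∈ {(F,F,T,F,F); (T,F,T,F,F)} — 2.
Total: 4 + 0 + 4 + 2 = 10.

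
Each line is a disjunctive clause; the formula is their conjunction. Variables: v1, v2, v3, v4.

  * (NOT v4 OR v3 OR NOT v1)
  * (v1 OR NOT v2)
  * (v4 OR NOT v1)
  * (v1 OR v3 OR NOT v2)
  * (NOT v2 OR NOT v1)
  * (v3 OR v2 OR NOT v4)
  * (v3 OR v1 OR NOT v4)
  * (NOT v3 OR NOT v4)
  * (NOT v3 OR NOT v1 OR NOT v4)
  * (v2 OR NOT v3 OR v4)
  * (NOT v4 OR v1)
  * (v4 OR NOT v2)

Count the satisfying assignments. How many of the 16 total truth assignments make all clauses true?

1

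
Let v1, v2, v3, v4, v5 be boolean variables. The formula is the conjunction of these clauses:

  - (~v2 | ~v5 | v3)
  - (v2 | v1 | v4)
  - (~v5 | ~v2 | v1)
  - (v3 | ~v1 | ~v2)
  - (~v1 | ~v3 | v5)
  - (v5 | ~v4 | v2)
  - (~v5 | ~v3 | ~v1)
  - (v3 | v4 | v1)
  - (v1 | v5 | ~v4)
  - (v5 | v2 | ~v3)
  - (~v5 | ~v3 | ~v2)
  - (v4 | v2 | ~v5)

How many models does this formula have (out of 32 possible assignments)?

5

The models are:
  v1=F v2=F v3=F v4=T v5=T
  v1=F v2=F v3=T v4=T v5=T
  v1=F v2=T v3=T v4=F v5=F
  v1=T v2=F v3=F v4=F v5=F
  v1=T v2=F v3=F v4=T v5=T
That's 5 in total.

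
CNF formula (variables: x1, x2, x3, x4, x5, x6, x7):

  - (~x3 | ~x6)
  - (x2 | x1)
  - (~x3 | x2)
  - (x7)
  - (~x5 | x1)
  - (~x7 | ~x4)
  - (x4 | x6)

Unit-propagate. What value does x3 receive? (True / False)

False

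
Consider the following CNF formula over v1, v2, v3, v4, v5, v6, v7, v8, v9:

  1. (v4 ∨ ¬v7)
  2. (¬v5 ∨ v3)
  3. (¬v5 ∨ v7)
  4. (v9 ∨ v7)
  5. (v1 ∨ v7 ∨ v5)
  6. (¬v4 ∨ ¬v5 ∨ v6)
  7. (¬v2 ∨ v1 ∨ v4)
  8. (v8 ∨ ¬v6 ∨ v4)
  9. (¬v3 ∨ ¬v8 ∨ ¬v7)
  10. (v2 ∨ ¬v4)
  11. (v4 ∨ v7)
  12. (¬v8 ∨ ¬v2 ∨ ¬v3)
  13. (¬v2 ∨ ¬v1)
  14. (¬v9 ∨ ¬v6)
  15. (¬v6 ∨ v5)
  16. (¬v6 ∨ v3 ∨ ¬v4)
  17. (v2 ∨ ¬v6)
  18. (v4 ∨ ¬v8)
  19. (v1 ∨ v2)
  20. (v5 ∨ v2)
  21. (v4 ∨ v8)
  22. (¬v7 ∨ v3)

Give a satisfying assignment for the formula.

v1 = 0, v2 = 1, v3 = 1, v4 = 1, v5 = 1, v6 = 1, v7 = 1, v8 = 0, v9 = 0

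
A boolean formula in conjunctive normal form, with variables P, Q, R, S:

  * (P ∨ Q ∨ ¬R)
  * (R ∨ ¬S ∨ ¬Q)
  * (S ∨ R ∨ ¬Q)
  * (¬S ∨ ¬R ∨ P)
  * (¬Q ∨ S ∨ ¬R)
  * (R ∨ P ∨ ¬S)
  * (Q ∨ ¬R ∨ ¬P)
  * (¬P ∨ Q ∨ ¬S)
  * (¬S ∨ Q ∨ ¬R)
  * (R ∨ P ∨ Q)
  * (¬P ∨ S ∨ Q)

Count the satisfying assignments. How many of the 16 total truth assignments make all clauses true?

1

The models are:
  P=T Q=T R=T S=T
Count: 1.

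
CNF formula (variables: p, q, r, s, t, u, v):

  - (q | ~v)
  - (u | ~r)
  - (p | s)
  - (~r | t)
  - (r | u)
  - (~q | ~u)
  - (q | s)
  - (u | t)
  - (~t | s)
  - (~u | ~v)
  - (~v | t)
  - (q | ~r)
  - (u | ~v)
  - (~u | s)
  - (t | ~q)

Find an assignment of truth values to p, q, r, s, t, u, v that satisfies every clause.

p=T, q=F, r=F, s=T, t=T, u=T, v=F

Check each clause:
  1. (q | ~v) — ~v is true.
  2. (~r | u) — ~r is true.
  3. (p | s) — p is true.
  4. (~r | t) — ~r is true.
  5. (r | u) — u is true.
  6. (~q | ~u) — ~q is true.
  7. (s | q) — s is true.
  8. (u | t) — t is true.
  9. (s | ~t) — s is true.
  10. (~v | ~u) — ~v is true.
  11. (~v | t) — ~v is true.
  12. (~r | q) — ~r is true.
  13. (~v | u) — ~v is true.
  14. (s | ~u) — s is true.
  15. (t | ~q) — t is true.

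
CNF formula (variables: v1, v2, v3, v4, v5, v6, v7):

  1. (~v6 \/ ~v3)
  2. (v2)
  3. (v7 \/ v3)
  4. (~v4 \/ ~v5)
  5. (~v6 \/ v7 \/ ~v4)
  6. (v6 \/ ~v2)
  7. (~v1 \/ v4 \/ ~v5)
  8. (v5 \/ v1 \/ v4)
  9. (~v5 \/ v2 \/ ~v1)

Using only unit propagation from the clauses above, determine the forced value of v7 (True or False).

True

Unit clause (v2) sets v2 = True.
(~v2 \/ v6): since v2 = True, the clause reduces to (v6). v6 = True.
(~v6 \/ ~v3) with v6 = True leaves only ~v3, so v3 = False.
(v7 \/ v3): since v3 = False, the clause reduces to (v7). v7 = True.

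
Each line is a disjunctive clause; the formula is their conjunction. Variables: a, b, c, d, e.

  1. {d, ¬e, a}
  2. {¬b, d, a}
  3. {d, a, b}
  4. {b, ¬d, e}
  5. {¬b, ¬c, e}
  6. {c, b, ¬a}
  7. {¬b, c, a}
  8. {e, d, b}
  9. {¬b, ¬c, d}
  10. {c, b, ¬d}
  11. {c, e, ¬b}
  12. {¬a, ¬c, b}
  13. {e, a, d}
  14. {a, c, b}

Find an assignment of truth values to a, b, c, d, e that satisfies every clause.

a=F, b=T, c=T, d=T, e=T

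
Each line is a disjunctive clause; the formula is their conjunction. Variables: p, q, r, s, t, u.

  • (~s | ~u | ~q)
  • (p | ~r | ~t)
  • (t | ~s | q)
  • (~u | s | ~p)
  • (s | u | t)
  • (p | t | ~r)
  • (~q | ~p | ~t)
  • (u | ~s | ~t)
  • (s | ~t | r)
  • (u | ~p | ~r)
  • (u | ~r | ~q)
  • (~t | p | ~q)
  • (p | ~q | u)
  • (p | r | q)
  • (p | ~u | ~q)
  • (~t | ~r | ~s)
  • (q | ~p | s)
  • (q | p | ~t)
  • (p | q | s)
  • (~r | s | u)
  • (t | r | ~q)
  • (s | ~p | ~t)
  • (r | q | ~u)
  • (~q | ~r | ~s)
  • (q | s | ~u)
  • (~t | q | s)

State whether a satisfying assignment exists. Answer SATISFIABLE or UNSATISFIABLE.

q = True:
  t = True:
    propagation gives p=False; an empty clause results — contradiction.
  t = False:
    propagation gives r=True, p=True, u=True, s=False; an empty clause results — contradiction.
q = False:
  s = True:
    propagation gives t=True, u=True, r=False; an empty clause results — contradiction.
  s = False:
    propagation gives p=False; an empty clause results — contradiction.
Every branch closes, so no satisfying assignment exists.

UNSATISFIABLE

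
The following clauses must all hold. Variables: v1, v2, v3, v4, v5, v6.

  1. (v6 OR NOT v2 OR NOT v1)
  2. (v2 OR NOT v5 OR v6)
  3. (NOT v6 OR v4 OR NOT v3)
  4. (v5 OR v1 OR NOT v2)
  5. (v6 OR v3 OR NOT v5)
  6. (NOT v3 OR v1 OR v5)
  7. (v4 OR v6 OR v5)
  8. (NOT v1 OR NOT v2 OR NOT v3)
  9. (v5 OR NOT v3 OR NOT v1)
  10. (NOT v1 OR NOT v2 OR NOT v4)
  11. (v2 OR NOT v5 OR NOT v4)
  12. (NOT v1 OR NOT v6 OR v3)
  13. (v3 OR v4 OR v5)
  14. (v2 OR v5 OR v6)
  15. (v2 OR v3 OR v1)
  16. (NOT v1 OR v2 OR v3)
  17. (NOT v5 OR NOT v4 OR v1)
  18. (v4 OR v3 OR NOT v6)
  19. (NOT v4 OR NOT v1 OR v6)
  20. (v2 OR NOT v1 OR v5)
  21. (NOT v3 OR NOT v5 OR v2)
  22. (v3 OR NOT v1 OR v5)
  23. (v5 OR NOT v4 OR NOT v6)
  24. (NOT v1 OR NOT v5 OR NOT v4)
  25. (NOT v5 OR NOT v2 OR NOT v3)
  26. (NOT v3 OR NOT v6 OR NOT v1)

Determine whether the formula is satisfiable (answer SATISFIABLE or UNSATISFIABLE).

UNSATISFIABLE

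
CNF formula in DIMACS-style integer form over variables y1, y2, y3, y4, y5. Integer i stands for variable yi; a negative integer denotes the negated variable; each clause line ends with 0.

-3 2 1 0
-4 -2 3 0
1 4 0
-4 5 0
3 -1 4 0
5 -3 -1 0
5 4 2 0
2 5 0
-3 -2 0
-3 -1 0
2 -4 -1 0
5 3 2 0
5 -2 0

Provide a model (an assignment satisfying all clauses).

Pure literal: y5 appears only positively; assign y5 = True.
Set y1 = False and propagate.
  then y4 is forced to True.
Try y2 = False.
  then y3 is forced to False.
Check each clause:
  1. (~y3 \/ y1 \/ y2) — ~y3 is true.
  2. (y3 \/ ~y4 \/ ~y2) — ~y2 is true.
  3. (y1 \/ y4) — y4 is true.
  4. (~y4 \/ y5) — y5 is true.
  5. (y4 \/ ~y1 \/ y3) — y4 is true.
  6. (y5 \/ ~y3 \/ ~y1) — ~y3 is true.
  7. (y4 \/ y5 \/ y2) — y4 is true.
  8. (y5 \/ y2) — y5 is true.
  9. (~y3 \/ ~y2) — ~y3 is true.
  10. (~y3 \/ ~y1) — ~y3 is true.
  11. (y2 \/ ~y4 \/ ~y1) — ~y1 is true.
  12. (y3 \/ y2 \/ y5) — y5 is true.
  13. (y5 \/ ~y2) — y5 is true.

y1=False, y2=False, y3=False, y4=True, y5=True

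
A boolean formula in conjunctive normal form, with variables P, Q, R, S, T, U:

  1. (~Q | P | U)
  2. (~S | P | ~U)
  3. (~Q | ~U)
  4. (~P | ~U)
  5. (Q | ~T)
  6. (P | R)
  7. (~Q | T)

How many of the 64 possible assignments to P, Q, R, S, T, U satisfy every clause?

11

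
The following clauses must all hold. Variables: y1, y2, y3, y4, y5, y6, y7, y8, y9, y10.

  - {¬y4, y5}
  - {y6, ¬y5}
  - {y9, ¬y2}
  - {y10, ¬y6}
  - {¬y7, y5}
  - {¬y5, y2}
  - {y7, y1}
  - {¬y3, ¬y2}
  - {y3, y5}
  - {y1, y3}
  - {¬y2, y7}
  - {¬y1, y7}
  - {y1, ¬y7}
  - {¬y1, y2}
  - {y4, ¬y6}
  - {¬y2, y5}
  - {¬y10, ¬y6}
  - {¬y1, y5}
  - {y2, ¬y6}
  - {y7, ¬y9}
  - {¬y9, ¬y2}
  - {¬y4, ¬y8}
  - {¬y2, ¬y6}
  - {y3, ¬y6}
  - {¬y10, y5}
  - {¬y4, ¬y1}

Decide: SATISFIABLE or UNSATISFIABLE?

UNSATISFIABLE

y2 = True:
  propagation gives y9=True; an empty clause results — contradiction.
y2 = False:
  propagation gives y5=False, y4=False, y7=False, y1=True; an empty clause results — contradiction.
Every branch closes, so no satisfying assignment exists.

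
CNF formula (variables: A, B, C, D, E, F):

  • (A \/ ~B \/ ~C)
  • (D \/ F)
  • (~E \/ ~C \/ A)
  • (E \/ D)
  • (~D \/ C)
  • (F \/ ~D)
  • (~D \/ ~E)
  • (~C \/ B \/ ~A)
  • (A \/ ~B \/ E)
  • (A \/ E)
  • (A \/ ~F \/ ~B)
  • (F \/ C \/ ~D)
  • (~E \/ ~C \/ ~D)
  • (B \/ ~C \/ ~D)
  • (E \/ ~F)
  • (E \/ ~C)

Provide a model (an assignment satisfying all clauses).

A=T, B=T, C=F, D=F, E=T, F=T

Branch on A: take A = True.
Try B = True.
Try C = False.
  then D is forced to False.
  then F is forced to True.
  then E is forced to True.
Every clause has at least one true literal under this assignment.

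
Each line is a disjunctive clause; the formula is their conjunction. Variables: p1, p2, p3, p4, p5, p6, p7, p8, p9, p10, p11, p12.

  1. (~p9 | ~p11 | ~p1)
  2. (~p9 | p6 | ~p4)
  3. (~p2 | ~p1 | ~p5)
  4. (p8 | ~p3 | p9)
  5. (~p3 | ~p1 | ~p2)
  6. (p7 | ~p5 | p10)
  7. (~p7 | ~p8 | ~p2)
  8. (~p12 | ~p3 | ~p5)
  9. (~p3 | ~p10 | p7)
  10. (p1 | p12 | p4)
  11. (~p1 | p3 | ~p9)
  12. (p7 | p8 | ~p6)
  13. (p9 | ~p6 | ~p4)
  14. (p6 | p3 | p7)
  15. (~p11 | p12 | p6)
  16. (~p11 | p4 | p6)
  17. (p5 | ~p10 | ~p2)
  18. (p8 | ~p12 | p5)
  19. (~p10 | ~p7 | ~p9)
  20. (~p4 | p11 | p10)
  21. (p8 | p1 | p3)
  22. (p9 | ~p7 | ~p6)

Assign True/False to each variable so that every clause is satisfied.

p1=False, p2=True, p3=False, p4=False, p5=True, p6=True, p7=False, p8=True, p9=True, p10=True, p11=True, p12=True

Check each clause:
  1. (~p11 | ~p1 | ~p9) — ~p1 is true.
  2. (p6 | ~p9 | ~p4) — ~p4 is true.
  3. (~p5 | ~p1 | ~p2) — ~p1 is true.
  4. (p8 | p9 | ~p3) — p8 is true.
  5. (~p3 | ~p1 | ~p2) — ~p3 is true.
  6. (~p5 | p10 | p7) — p10 is true.
  7. (~p7 | ~p2 | ~p8) — ~p7 is true.
  8. (~p3 | ~p12 | ~p5) — ~p3 is true.
  9. (~p10 | ~p3 | p7) — ~p3 is true.
  10. (p4 | p12 | p1) — p12 is true.
  11. (p3 | ~p9 | ~p1) — ~p1 is true.
  12. (p7 | ~p6 | p8) — p8 is true.
  13. (p9 | ~p4 | ~p6) — p9 is true.
  14. (p3 | p7 | p6) — p6 is true.
  15. (p6 | ~p11 | p12) — p12 is true.
  16. (p4 | ~p11 | p6) — p6 is true.
  17. (p5 | ~p2 | ~p10) — p5 is true.
  18. (p5 | ~p12 | p8) — p8 is true.
  19. (~p10 | ~p7 | ~p9) — ~p7 is true.
  20. (p11 | ~p4 | p10) — p10 is true.
  21. (p3 | p8 | p1) — p8 is true.
  22. (p9 | ~p6 | ~p7) — p9 is true.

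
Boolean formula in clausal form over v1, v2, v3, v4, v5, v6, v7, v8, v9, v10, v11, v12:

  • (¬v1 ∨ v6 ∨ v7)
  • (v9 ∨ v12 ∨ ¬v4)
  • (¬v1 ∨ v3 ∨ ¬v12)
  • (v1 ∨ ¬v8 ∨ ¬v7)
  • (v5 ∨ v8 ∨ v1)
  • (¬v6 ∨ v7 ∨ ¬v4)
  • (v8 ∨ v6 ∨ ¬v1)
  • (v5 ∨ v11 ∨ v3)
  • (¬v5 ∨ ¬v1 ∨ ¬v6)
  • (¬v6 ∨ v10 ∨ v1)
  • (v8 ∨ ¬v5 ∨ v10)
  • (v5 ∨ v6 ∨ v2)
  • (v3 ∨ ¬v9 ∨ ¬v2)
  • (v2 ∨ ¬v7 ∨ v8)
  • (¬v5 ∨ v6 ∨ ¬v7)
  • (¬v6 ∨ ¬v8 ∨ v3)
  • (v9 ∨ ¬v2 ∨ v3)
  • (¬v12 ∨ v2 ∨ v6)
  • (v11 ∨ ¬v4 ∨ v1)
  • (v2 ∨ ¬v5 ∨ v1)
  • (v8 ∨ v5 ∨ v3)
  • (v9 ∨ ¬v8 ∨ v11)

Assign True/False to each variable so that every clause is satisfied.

v1 = F, v2 = F, v3 = T, v4 = F, v5 = F, v6 = T, v7 = F, v8 = T, v9 = T, v10 = T, v11 = F, v12 = F

Check each clause:
  1. (v6 ∨ v7 ∨ ¬v1) — v6 is true.
  2. (¬v4 ∨ v12 ∨ v9) — v9 is true.
  3. (¬v1 ∨ v3 ∨ ¬v12) — v3 is true.
  4. (¬v7 ∨ ¬v8 ∨ v1) — ¬v7 is true.
  5. (v5 ∨ v8 ∨ v1) — v8 is true.
  6. (¬v6 ∨ ¬v4 ∨ v7) — ¬v4 is true.
  7. (v8 ∨ v6 ∨ ¬v1) — v8 is true.
  8. (v3 ∨ v5 ∨ v11) — v3 is true.
  9. (¬v1 ∨ ¬v5 ∨ ¬v6) — ¬v5 is true.
  10. (v1 ∨ ¬v6 ∨ v10) — v10 is true.
  11. (v10 ∨ ¬v5 ∨ v8) — v8 is true.
  12. (v2 ∨ v6 ∨ v5) — v6 is true.
  13. (¬v9 ∨ ¬v2 ∨ v3) — v3 is true.
  14. (v8 ∨ v2 ∨ ¬v7) — v8 is true.
  15. (¬v7 ∨ ¬v5 ∨ v6) — ¬v7 is true.
  16. (v3 ∨ ¬v8 ∨ ¬v6) — v3 is true.
  17. (v9 ∨ v3 ∨ ¬v2) — v9 is true.
  18. (¬v12 ∨ v2 ∨ v6) — ¬v12 is true.
  19. (v11 ∨ ¬v4 ∨ v1) — ¬v4 is true.
  20. (v1 ∨ ¬v5 ∨ v2) — ¬v5 is true.
  21. (v5 ∨ v8 ∨ v3) — v8 is true.
  22. (v11 ∨ ¬v8 ∨ v9) — v9 is true.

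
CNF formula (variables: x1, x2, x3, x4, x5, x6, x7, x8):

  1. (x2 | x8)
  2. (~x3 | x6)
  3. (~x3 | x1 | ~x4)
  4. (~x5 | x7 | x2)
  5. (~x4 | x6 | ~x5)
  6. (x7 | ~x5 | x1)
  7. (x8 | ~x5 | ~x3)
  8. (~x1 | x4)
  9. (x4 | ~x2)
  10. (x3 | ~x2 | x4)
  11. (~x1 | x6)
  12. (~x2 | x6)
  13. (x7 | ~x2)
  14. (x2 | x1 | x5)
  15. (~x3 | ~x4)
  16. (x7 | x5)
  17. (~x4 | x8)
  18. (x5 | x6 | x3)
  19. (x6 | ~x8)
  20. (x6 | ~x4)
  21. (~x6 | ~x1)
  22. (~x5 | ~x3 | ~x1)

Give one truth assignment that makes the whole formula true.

x7 occurs only positively in the remaining clauses — set x7 = True.
Branch on x1: take x1 = False.
For the remaining variables, x2 = True, x3 = False, x4 = True, x5 = True, x6 = True, x8 = True works.

x1=F  x2=T  x3=F  x4=T  x5=T  x6=T  x7=T  x8=T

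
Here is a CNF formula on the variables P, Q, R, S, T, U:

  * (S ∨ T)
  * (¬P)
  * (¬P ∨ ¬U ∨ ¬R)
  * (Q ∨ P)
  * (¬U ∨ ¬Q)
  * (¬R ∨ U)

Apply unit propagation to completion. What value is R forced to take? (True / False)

Unit clause (¬P) sets P = False.
(Q ∨ P) with P = False leaves only Q, so Q = True.
(¬Q ∨ ¬U): since Q = True, the clause reduces to (¬U). U = False.
In (¬R ∨ U), U is now false; ¬R must hold, so R = False.

False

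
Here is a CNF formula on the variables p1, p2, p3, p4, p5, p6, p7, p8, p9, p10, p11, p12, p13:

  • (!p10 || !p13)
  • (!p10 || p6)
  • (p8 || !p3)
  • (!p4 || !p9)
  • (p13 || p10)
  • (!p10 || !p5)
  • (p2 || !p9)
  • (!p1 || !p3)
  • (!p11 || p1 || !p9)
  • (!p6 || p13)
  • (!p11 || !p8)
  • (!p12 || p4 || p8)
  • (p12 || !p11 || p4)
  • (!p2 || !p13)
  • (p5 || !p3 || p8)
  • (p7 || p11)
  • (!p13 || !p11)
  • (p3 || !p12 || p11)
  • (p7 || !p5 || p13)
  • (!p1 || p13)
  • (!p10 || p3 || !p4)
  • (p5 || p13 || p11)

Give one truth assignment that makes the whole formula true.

p1 = F  p2 = F  p3 = F  p4 = F  p5 = T  p6 = F  p7 = T  p8 = T  p9 = F  p10 = F  p11 = F  p12 = F  p13 = T

Pure literal: p7 appears only positively; assign p7 = True.
Pure literal: p9 appears only negated; assign p9 = False.
Set p1 = False and propagate.
Set p2 = False and propagate.
The remaining clauses are satisfied by p3 = False, p4 = False, p5 = True, p6 = False, p8 = True, p10 = False, p11 = False, p12 = False, p13 = True.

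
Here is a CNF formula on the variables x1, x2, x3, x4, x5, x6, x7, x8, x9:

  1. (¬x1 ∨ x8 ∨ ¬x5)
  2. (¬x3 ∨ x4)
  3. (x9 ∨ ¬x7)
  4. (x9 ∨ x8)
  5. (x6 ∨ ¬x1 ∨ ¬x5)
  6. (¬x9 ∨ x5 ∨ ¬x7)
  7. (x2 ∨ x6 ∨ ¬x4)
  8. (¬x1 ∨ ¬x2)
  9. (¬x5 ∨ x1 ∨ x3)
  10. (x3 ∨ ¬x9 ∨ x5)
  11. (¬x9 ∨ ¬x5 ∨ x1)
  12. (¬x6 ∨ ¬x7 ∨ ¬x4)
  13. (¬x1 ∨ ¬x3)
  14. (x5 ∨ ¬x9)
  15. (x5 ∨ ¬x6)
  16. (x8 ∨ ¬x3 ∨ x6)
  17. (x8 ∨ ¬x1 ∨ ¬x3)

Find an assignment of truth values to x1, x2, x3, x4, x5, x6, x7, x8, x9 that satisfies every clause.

x1 = False, x2 = True, x3 = False, x4 = True, x5 = False, x6 = False, x7 = False, x8 = True, x9 = False

Check each clause:
  1. (¬x5 ∨ x8 ∨ ¬x1) — x8 is true.
  2. (¬x3 ∨ x4) — x4 is true.
  3. (x9 ∨ ¬x7) — ¬x7 is true.
  4. (x8 ∨ x9) — x8 is true.
  5. (¬x1 ∨ ¬x5 ∨ x6) — ¬x5 is true.
  6. (¬x7 ∨ x5 ∨ ¬x9) — ¬x7 is true.
  7. (x2 ∨ x6 ∨ ¬x4) — x2 is true.
  8. (¬x1 ∨ ¬x2) — ¬x1 is true.
  9. (x3 ∨ x1 ∨ ¬x5) — ¬x5 is true.
  10. (x5 ∨ x3 ∨ ¬x9) — ¬x9 is true.
  11. (¬x9 ∨ x1 ∨ ¬x5) — ¬x5 is true.
  12. (¬x4 ∨ ¬x6 ∨ ¬x7) — ¬x7 is true.
  13. (¬x3 ∨ ¬x1) — ¬x3 is true.
  14. (x5 ∨ ¬x9) — ¬x9 is true.
  15. (x5 ∨ ¬x6) — ¬x6 is true.
  16. (x6 ∨ x8 ∨ ¬x3) — x8 is true.
  17. (¬x3 ∨ x8 ∨ ¬x1) — x8 is true.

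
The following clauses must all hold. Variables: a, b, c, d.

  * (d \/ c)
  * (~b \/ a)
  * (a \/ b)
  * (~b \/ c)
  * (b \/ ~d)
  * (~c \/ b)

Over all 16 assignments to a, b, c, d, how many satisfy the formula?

2

The models are:
  a=1 b=1 c=1 d=0
  a=1 b=1 c=1 d=1
Count: 2.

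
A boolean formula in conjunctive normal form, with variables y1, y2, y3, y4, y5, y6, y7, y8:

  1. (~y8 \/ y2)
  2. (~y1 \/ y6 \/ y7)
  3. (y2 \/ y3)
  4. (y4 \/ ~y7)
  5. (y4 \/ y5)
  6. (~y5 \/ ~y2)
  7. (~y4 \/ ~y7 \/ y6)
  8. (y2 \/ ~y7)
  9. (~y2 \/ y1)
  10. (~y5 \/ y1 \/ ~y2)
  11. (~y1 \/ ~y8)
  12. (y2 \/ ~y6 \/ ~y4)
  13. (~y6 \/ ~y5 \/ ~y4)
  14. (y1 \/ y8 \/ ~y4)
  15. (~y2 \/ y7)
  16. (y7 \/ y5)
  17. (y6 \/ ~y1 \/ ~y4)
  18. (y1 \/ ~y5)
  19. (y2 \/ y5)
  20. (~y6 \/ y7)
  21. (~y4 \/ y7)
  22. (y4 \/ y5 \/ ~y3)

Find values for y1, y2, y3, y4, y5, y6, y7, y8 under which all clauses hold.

y1=T  y2=T  y3=T  y4=T  y5=F  y6=T  y7=T  y8=F

Branch on y1: take y1 = True.
  then y8 is forced to False.
For the remaining variables, y2 = True, y3 = True, y4 = True, y5 = False, y6 = True, y7 = True works.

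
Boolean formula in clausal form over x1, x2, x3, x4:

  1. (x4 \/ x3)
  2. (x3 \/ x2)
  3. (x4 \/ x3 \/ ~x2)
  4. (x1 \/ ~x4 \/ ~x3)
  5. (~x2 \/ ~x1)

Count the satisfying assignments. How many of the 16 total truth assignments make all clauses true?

5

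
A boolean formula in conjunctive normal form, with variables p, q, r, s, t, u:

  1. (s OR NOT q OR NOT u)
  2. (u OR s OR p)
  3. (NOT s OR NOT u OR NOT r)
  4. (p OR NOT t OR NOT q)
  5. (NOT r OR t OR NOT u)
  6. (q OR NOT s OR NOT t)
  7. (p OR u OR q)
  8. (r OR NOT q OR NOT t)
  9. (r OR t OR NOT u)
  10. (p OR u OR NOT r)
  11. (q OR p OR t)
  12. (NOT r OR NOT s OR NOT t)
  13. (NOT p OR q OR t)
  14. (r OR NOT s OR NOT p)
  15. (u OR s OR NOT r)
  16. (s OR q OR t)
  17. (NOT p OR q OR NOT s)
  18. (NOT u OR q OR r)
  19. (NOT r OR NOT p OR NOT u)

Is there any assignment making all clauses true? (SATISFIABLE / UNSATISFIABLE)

Branch on p: take p = False.
The remaining clauses are satisfied by q = True, r = False, s = True, t = False, u = False.
Every clause has at least one true literal under this assignment.
So p=False, q=True, r=False, s=True, t=False, u=False is a satisfying assignment.

SATISFIABLE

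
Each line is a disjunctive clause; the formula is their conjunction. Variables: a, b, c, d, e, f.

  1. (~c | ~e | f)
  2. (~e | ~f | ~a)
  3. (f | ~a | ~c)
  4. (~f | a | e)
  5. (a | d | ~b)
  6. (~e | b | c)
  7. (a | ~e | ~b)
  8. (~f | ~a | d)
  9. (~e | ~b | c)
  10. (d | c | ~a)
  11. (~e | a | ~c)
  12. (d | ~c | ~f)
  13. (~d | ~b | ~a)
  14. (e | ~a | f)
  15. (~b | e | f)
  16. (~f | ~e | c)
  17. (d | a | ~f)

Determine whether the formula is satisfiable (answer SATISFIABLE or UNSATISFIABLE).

SATISFIABLE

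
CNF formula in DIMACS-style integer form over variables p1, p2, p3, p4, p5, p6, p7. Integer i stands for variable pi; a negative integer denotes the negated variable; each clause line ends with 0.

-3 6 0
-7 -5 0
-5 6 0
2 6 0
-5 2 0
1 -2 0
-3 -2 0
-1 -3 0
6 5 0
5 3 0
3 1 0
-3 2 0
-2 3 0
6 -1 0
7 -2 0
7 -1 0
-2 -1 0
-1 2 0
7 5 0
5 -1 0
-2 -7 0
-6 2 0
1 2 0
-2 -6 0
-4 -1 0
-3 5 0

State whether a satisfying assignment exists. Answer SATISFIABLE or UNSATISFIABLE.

p2 = True:
  propagation gives p1=True; an empty clause results — contradiction.
p2 = False:
  propagation gives p6=True; an empty clause results — contradiction.
Every branch closes, so no satisfying assignment exists.

UNSATISFIABLE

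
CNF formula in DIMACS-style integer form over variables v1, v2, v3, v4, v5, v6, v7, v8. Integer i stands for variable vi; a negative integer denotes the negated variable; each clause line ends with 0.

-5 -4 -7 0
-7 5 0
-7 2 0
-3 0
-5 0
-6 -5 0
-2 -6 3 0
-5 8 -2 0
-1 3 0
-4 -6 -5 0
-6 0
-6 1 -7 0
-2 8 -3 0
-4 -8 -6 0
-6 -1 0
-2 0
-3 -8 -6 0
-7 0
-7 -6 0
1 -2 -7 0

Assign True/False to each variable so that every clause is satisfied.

(~v3) is a unit clause, so v3 = False.
(~v5) is a unit clause, so v5 = False.
Unit propagation: (~v7) forces v7 = False.
The clause (~v1) is unit: v1 must be False.
(~v6) is a unit clause, so v6 = False.
The clause (~v2) is unit: v2 must be False.
v4, v8 are now unconstrained; take v4 = True, v8 = True.
Every clause has at least one true literal under this assignment.

v1=False, v2=False, v3=False, v4=True, v5=False, v6=False, v7=False, v8=True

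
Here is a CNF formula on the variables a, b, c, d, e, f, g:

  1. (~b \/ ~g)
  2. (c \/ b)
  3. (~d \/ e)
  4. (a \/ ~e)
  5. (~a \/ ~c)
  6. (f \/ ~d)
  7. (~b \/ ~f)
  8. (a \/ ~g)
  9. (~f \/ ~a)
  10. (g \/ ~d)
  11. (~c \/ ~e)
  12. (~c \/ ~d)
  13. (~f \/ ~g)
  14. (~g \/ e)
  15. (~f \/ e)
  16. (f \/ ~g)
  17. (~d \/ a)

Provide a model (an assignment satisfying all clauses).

a=True, b=True, c=False, d=False, e=True, f=False, g=False

d occurs only negated in the remaining clauses — set d = False.
Try a = True.
  then c is forced to False.
  then b is forced to True.
  then g is forced to False.
  then f is forced to False.
e is now unconstrained; take e = True.
Check each clause:
  1. (~g \/ ~b) — ~g is true.
  2. (c \/ b) — b is true.
  3. (e \/ ~d) — ~d is true.
  4. (a \/ ~e) — a is true.
  5. (~a \/ ~c) — ~c is true.
  6. (f \/ ~d) — ~d is true.
  7. (~f \/ ~b) — ~f is true.
  8. (a \/ ~g) — a is true.
  9. (~f \/ ~a) — ~f is true.
  10. (g \/ ~d) — ~d is true.
  11. (~e \/ ~c) — ~c is true.
  12. (~c \/ ~d) — ~d is true.
  13. (~f \/ ~g) — ~g is true.
  14. (e \/ ~g) — ~g is true.
  15. (~f \/ e) — ~f is true.
  16. (~g \/ f) — ~g is true.
  17. (~d \/ a) — a is true.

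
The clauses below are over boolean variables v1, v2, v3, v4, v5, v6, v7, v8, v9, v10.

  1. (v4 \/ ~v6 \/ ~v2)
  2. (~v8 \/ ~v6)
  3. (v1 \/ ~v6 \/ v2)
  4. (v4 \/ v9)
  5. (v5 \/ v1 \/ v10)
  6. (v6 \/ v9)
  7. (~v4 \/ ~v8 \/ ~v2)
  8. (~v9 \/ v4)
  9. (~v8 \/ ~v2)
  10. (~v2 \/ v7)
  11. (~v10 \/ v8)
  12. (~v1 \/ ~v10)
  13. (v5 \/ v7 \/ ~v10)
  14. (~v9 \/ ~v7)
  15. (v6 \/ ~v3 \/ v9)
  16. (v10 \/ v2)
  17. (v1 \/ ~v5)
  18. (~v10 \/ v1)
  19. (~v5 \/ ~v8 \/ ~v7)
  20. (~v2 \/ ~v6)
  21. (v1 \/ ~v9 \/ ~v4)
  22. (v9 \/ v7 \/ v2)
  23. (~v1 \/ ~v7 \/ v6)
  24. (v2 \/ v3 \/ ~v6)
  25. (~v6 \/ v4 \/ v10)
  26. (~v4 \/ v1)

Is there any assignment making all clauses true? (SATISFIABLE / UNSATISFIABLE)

v2 = True:
  propagation gives v8=False, v7=True, v10=False, v9=False; an empty clause results — contradiction.
v2 = False:
  propagation gives v10=True, v8=True, v6=False, v9=True; an empty clause results — contradiction.
Every branch closes, so no satisfying assignment exists.

UNSATISFIABLE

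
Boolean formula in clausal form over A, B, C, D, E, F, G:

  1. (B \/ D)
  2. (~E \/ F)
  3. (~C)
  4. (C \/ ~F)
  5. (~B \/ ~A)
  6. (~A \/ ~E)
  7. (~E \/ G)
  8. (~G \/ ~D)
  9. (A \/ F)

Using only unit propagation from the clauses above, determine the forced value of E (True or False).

False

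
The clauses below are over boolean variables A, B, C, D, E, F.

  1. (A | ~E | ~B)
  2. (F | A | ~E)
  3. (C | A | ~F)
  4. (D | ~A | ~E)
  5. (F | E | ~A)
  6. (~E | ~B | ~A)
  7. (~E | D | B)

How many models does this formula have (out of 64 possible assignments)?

25

Case analysis on A and E:
  A=1, E=1: remaining (B,C,D,F) ∈ {(0,0,1,0); (0,0,1,1); (0,1,1,0); (0,1,1,1)} — 4.
  A=1, E=0: forces F=1; B, C, D free → 2^3 = 8.
  A=0, E=1: remaining (B,C,D,F) ∈ {(0,1,1,1)} — 1.
  A=0, E=0: B, D free; 3 ways for (C,F) × 2^2 = 12.
Total: 4 + 8 + 1 + 12 = 25.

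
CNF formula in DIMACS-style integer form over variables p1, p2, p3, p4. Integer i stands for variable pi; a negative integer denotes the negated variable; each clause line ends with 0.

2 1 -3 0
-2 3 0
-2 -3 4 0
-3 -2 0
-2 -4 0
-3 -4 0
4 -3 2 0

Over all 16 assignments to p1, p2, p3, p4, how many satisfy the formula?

4

The models are:
  p1=0 p2=0 p3=0 p4=0
  p1=0 p2=0 p3=0 p4=1
  p1=1 p2=0 p3=0 p4=0
  p1=1 p2=0 p3=0 p4=1
That's 4 in total.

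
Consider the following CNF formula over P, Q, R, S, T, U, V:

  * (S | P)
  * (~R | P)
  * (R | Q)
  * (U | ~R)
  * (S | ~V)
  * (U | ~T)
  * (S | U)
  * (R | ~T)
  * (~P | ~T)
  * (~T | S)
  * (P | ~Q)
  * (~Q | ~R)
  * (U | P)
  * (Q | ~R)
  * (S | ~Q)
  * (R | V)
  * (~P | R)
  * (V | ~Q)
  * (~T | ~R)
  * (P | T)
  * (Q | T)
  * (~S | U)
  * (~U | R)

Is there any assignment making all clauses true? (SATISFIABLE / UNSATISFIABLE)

UNSATISFIABLE

R = True:
  propagation gives P=True, U=True, T=False, Q=False; an empty clause results — contradiction.
R = False:
  propagation gives Q=True, T=False, P=True; an empty clause results — contradiction.
Every branch closes, so no satisfying assignment exists.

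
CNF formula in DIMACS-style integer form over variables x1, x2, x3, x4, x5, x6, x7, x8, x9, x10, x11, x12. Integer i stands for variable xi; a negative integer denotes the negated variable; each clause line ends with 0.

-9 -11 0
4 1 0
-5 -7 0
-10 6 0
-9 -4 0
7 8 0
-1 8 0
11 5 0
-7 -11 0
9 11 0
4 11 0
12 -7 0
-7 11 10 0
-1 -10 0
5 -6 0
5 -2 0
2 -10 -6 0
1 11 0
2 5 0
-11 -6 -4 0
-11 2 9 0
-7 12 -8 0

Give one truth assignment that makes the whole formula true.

x1=True, x2=True, x3=True, x4=False, x5=True, x6=False, x7=False, x8=True, x9=False, x10=False, x11=True, x12=False

Check each clause:
  1. {¬x9, ¬x11} — ¬x9 is true.
  2. {x4, x1} — x1 is true.
  3. {¬x5, ¬x7} — ¬x7 is true.
  4. {x6, ¬x10} — ¬x10 is true.
  5. {¬x9, ¬x4} — ¬x4 is true.
  6. {x7, x8} — x8 is true.
  7. {¬x1, x8} — x8 is true.
  8. {x5, x11} — x11 is true.
  9. {¬x11, ¬x7} — ¬x7 is true.
  10. {x9, x11} — x11 is true.
  11. {x11, x4} — x11 is true.
  12. {x12, ¬x7} — ¬x7 is true.
  13. {x10, ¬x7, x11} — ¬x7 is true.
  14. {¬x1, ¬x10} — ¬x10 is true.
  15. {x5, ¬x6} — ¬x6 is true.
  16. {x5, ¬x2} — x5 is true.
  17. {x2, ¬x10, ¬x6} — ¬x6 is true.
  18. {x11, x1} — x1 is true.
  19. {x2, x5} — x2 is true.
  20. {¬x4, ¬x11, ¬x6} — ¬x6 is true.
  21. {x9, ¬x11, x2} — x2 is true.
  22. {¬x8, x12, ¬x7} — ¬x7 is true.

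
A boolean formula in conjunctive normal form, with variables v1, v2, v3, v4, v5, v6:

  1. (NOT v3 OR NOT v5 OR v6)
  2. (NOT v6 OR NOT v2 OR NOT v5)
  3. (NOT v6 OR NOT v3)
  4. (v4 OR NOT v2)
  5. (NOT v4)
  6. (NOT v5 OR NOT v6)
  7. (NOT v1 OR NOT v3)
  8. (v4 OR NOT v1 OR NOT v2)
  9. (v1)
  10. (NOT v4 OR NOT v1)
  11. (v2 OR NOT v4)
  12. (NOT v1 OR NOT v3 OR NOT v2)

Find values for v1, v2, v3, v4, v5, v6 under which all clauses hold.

v1=1, v2=0, v3=0, v4=0, v5=1, v6=0

The clause (NOT v4) is unit: v4 must be False.
(NOT v2) is a unit clause, so v2 = False.
(v1) is a unit clause, so v1 = True.
The clause (NOT v3) is unit: v3 must be False.
v6 occurs only negated in the remaining clauses — set v6 = False.
v5 is now unconstrained; take v5 = True.
Every clause has at least one true literal under this assignment.
Check each clause:
  1. (NOT v3 OR NOT v5 OR v6) — NOT v3 is true.
  2. (NOT v2 OR NOT v5 OR NOT v6) — NOT v6 is true.
  3. (NOT v6 OR NOT v3) — NOT v6 is true.
  4. (NOT v2 OR v4) — NOT v2 is true.
  5. (NOT v4) — NOT v4 is true.
  6. (NOT v6 OR NOT v5) — NOT v6 is true.
  7. (NOT v1 OR NOT v3) — NOT v3 is true.
  8. (NOT v2 OR NOT v1 OR v4) — NOT v2 is true.
  9. (v1) — v1 is true.
  10. (NOT v1 OR NOT v4) — NOT v4 is true.
  11. (NOT v4 OR v2) — NOT v4 is true.
  12. (NOT v2 OR NOT v1 OR NOT v3) — NOT v3 is true.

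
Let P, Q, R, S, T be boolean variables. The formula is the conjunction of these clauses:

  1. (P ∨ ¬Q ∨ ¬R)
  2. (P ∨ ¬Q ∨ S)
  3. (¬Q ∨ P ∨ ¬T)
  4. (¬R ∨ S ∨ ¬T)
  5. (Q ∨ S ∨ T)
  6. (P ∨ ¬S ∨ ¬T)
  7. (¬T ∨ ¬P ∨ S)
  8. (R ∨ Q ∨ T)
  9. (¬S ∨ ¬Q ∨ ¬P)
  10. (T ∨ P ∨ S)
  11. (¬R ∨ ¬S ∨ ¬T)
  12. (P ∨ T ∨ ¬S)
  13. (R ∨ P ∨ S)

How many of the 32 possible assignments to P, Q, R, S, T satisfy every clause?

4

Satisfying assignments:
  P=1 Q=0 R=0 S=1 T=1
  P=1 Q=0 R=1 S=1 T=0
  P=1 Q=1 R=0 S=0 T=0
  P=1 Q=1 R=1 S=0 T=0
Count: 4.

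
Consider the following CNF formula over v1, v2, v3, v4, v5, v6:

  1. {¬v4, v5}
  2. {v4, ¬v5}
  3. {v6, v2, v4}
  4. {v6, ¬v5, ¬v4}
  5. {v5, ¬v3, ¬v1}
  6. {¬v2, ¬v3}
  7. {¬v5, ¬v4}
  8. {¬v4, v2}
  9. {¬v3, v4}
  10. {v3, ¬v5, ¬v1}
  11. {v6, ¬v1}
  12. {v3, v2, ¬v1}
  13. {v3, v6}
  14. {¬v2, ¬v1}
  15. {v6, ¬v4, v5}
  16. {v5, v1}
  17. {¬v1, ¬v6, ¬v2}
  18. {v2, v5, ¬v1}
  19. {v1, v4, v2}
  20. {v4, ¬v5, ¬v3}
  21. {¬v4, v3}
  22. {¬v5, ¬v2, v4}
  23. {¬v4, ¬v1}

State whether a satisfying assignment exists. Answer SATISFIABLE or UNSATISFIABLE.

v4 = True:
  propagation gives v5=True; an empty clause results — contradiction.
v4 = False:
  propagation gives v5=False, v3=False, v6=True, v1=True; an empty clause results — contradiction.
Every branch closes, so no satisfying assignment exists.

UNSATISFIABLE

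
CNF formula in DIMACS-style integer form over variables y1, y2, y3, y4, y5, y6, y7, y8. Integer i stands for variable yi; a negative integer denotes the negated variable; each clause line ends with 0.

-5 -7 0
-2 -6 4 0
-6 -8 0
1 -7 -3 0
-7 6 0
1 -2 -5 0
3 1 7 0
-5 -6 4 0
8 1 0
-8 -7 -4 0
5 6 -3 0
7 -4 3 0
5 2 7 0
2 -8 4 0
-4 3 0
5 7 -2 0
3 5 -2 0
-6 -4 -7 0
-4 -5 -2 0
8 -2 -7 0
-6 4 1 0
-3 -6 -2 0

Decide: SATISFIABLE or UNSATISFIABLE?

SATISFIABLE

y1 occurs only positively in the remaining clauses — set y1 = True.
Branch on y2: take y2 = True.
Branch on y3: take y3 = False.
  then y4 is forced to False.
  then y6 is forced to False.
  then y7 is forced to False.
  then y5 is forced to True.
y8 is now unconstrained; take y8 = False.
So y1 = True  y2 = True  y3 = False  y4 = False  y5 = True  y6 = False  y7 = False  y8 = False is a satisfying assignment.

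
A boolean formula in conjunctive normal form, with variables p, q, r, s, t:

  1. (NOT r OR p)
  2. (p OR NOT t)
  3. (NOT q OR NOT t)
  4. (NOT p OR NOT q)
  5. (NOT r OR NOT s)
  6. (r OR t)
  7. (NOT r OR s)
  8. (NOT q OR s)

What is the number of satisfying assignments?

The models are:
  p=T q=F r=F s=F t=T
  p=T q=F r=F s=T t=T
Count: 2.

2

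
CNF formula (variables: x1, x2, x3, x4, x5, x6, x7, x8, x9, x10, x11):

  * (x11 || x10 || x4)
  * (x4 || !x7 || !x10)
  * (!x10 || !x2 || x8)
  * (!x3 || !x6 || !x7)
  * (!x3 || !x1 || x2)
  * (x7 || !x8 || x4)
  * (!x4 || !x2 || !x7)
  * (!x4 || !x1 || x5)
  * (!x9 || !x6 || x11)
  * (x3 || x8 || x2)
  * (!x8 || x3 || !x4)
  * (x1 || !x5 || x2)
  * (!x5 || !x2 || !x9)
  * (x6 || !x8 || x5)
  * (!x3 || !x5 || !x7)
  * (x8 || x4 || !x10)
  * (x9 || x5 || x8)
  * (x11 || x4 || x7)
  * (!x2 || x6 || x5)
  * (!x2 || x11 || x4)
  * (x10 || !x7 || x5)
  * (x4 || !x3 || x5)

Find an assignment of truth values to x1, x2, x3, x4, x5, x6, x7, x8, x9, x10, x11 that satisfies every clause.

x1=False, x2=True, x3=True, x4=True, x5=False, x6=True, x7=False, x8=True, x9=False, x10=True, x11=True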